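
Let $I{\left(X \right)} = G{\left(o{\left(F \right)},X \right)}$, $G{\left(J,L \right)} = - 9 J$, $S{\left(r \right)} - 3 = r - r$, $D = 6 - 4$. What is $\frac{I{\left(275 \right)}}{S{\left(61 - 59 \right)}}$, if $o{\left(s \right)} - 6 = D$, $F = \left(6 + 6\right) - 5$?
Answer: $-24$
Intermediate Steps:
$F = 7$ ($F = 12 - 5 = 7$)
$D = 2$
$o{\left(s \right)} = 8$ ($o{\left(s \right)} = 6 + 2 = 8$)
$S{\left(r \right)} = 3$ ($S{\left(r \right)} = 3 + \left(r - r\right) = 3 + 0 = 3$)
$I{\left(X \right)} = -72$ ($I{\left(X \right)} = \left(-9\right) 8 = -72$)
$\frac{I{\left(275 \right)}}{S{\left(61 - 59 \right)}} = - \frac{72}{3} = \left(-72\right) \frac{1}{3} = -24$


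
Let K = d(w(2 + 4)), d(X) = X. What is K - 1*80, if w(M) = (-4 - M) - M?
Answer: -96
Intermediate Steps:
w(M) = -4 - 2*M
K = -16 (K = -4 - 2*(2 + 4) = -4 - 2*6 = -4 - 12 = -16)
K - 1*80 = -16 - 1*80 = -16 - 80 = -96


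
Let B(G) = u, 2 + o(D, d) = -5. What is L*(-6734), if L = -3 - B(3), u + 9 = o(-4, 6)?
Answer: -87542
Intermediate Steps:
o(D, d) = -7 (o(D, d) = -2 - 5 = -7)
u = -16 (u = -9 - 7 = -16)
B(G) = -16
L = 13 (L = -3 - 1*(-16) = -3 + 16 = 13)
L*(-6734) = 13*(-6734) = -87542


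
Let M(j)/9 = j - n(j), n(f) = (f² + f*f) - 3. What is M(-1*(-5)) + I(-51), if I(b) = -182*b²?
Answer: -473760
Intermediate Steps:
n(f) = -3 + 2*f² (n(f) = (f² + f²) - 3 = 2*f² - 3 = -3 + 2*f²)
M(j) = 27 - 18*j² + 9*j (M(j) = 9*(j - (-3 + 2*j²)) = 9*(j + (3 - 2*j²)) = 9*(3 + j - 2*j²) = 27 - 18*j² + 9*j)
M(-1*(-5)) + I(-51) = (27 - 18*(-1*(-5))² + 9*(-1*(-5))) - 182*(-51)² = (27 - 18*5² + 9*5) - 182*2601 = (27 - 18*25 + 45) - 473382 = (27 - 450 + 45) - 473382 = -378 - 473382 = -473760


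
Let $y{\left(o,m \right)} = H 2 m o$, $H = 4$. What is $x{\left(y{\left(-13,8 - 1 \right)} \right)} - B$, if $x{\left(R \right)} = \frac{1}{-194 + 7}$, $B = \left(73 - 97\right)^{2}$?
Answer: $- \frac{107713}{187} \approx -576.0$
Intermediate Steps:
$y{\left(o,m \right)} = 8 m o$ ($y{\left(o,m \right)} = 4 \cdot 2 m o = 8 m o$)
$B = 576$ ($B = \left(-24\right)^{2} = 576$)
$x{\left(R \right)} = - \frac{1}{187}$ ($x{\left(R \right)} = \frac{1}{-187} = - \frac{1}{187}$)
$x{\left(y{\left(-13,8 - 1 \right)} \right)} - B = - \frac{1}{187} - 576 = - \frac{107713}{187}$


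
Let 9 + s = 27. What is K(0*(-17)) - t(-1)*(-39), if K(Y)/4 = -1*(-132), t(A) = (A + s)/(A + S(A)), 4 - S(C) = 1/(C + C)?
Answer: 5022/7 ≈ 717.43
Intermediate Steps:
s = 18 (s = -9 + 27 = 18)
S(C) = 4 - 1/(2*C) (S(C) = 4 - 1/(C + C) = 4 - 1/(2*C))
t(A) = (18 + A)/(4 + A - 1/(2*A)) (t(A) = (A + 18)/(A + (4 - 1/(2*A))) = (18 + A)/(4 + A - 1/(2*A)))
K(Y) = 528 (K(Y) = 4*(-1*(-132)) = 4*132 = 528)
K(0*(-17)) - t(-1)*(-39) = 528 - 2*(-1)*(18 - 1)/(-1 + 2*(-1)² + 8*(-1))*(-39) = 528 - 2*(-1)*17/(-1 + 2*1 - 8)*(-39) = 528 - 2*(-1)*17/(-1 + 2 - 8)*(-39) = 528 - 2*(-1)*17/(-7)*(-39) = 528 - 2*(-1)*(-⅐)*17*(-39) = 528 - 34*(-39)/7 = 528 - 1*(-1326/7) = 528 + 1326/7 = 5022/7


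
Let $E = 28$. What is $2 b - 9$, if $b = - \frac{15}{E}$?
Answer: $- \frac{141}{14} \approx -10.071$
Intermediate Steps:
$b = - \frac{15}{28} \approx -0.53571$
$2 b - 9 = 2 \left(- \frac{15}{28}\right) - 9 = - \frac{15}{14} - 9 = - \frac{141}{14}$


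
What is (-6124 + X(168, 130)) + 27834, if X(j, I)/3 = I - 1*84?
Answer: 21848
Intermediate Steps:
X(j, I) = -252 + 3*I (X(j, I) = 3*(I - 1*84) = 3*(I - 84) = 3*(-84 + I) = -252 + 3*I)
(-6124 + X(168, 130)) + 27834 = (-6124 + (-252 + 3*130)) + 27834 = (-6124 + (-252 + 390)) + 27834 = (-6124 + 138) + 27834 = -5986 + 27834 = 21848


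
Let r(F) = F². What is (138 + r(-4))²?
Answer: 23716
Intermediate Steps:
(138 + r(-4))² = (138 + (-4)²)² = (138 + 16)² = 154² = 23716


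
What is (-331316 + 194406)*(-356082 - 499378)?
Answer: 117121028600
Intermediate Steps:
(-331316 + 194406)*(-356082 - 499378) = -136910*(-855460) = 117121028600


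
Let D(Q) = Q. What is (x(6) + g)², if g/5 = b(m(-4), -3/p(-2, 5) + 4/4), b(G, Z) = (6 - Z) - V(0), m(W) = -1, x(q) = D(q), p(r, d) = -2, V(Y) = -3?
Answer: 5929/4 ≈ 1482.3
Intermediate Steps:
x(q) = q
b(G, Z) = 9 - Z (b(G, Z) = (6 - Z) - 1*(-3) = (6 - Z) + 3 = 9 - Z)
g = 65/2 (g = 5*(9 - (-3/(-2) + 4/4)) = 5*(9 - (-3*(-½) + 4*(¼))) = 5*(9 - (3/2 + 1)) = 5*(9 - 1*5/2) = 5*(9 - 5/2) = 5*(13/2) = 65/2 ≈ 32.500)
(x(6) + g)² = (6 + 65/2)² = (77/2)² = 5929/4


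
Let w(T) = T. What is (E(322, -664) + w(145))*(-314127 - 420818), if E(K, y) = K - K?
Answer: -106567025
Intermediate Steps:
E(K, y) = 0
(E(322, -664) + w(145))*(-314127 - 420818) = (0 + 145)*(-314127 - 420818) = 145*(-734945) = -106567025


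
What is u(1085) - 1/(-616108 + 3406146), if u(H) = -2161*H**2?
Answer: -7097809869112551/2790038 ≈ -2.5440e+9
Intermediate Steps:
u(1085) - 1/(-616108 + 3406146) = -2161*1085**2 - 1/(-616108 + 3406146) = -2161*1177225 - 1/2790038 = -2543983225 - 1*1/2790038 = -2543983225 - 1/2790038 = -7097809869112551/2790038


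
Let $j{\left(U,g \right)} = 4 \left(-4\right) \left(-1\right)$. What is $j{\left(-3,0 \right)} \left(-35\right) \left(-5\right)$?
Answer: $2800$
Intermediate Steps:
$j{\left(U,g \right)} = 16$ ($j{\left(U,g \right)} = \left(-16\right) \left(-1\right) = 16$)
$j{\left(-3,0 \right)} \left(-35\right) \left(-5\right) = 16 \left(-35\right) \left(-5\right) = \left(-560\right) \left(-5\right) = 2800$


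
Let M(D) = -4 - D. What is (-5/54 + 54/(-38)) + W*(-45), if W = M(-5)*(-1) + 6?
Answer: -232403/1026 ≈ -226.51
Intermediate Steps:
W = 5 (W = (-4 - 1*(-5))*(-1) + 6 = (-4 + 5)*(-1) + 6 = 1*(-1) + 6 = -1 + 6 = 5)
(-5/54 + 54/(-38)) + W*(-45) = (-5/54 + 54/(-38)) + 5*(-45) = (-5*1/54 + 54*(-1/38)) - 225 = (-5/54 - 27/19) - 225 = -1553/1026 - 225 = -232403/1026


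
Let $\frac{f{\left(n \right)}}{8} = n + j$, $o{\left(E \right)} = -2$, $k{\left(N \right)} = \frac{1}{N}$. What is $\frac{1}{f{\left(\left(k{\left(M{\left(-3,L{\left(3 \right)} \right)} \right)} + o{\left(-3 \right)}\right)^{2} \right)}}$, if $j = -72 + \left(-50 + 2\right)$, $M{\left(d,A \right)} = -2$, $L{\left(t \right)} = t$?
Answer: $- \frac{1}{910} \approx -0.0010989$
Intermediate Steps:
$j = -120$ ($j = -72 - 48 = -120$)
$f{\left(n \right)} = -960 + 8 n$ ($f{\left(n \right)} = 8 \left(n - 120\right) = 8 \left(-120 + n\right) = -960 + 8 n$)
$\frac{1}{f{\left(\left(k{\left(M{\left(-3,L{\left(3 \right)} \right)} \right)} + o{\left(-3 \right)}\right)^{2} \right)}} = \frac{1}{-960 + 8 \left(\frac{1}{-2} - 2\right)^{2}} = \frac{1}{-960 + 8 \left(- \frac{1}{2} - 2\right)^{2}} = \frac{1}{-960 + 8 \left(- \frac{5}{2}\right)^{2}} = \frac{1}{-960 + 8 \cdot \frac{25}{4}} = \frac{1}{-960 + 50} = \frac{1}{-910} = - \frac{1}{910}$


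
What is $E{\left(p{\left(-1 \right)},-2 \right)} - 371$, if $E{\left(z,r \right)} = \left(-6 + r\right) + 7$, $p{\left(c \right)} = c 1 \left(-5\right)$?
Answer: $-372$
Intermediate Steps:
$p{\left(c \right)} = - 5 c$ ($p{\left(c \right)} = c \left(-5\right) = - 5 c$)
$E{\left(z,r \right)} = 1 + r$
$E{\left(p{\left(-1 \right)},-2 \right)} - 371 = \left(1 - 2\right) - 371 = -1 - 371 = -372$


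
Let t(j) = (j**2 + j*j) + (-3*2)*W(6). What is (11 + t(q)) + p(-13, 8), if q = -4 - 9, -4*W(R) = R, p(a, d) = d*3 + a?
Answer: 369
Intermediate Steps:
p(a, d) = a + 3*d (p(a, d) = 3*d + a = a + 3*d)
W(R) = -R/4
q = -13
t(j) = 9 + 2*j**2 (t(j) = (j**2 + j*j) + (-3*2)*(-1/4*6) = (j**2 + j**2) - 6*(-3/2) = 2*j**2 + 9 = 9 + 2*j**2)
(11 + t(q)) + p(-13, 8) = (11 + (9 + 2*(-13)**2)) + (-13 + 3*8) = (11 + (9 + 2*169)) + (-13 + 24) = (11 + (9 + 338)) + 11 = (11 + 347) + 11 = 358 + 11 = 369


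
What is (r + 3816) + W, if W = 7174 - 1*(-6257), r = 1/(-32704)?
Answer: 564045887/32704 ≈ 17247.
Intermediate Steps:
r = -1/32704 ≈ -3.0577e-5
W = 13431 (W = 7174 + 6257 = 13431)
(r + 3816) + W = (-1/32704 + 3816) + 13431 = 124798463/32704 + 13431 = 564045887/32704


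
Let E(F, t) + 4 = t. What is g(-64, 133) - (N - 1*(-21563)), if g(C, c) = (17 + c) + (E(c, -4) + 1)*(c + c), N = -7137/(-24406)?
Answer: -568056787/24406 ≈ -23275.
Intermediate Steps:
N = 7137/24406 (N = -7137*(-1/24406) = 7137/24406 ≈ 0.29243)
E(F, t) = -4 + t
g(C, c) = 17 - 13*c (g(C, c) = (17 + c) + ((-4 - 4) + 1)*(c + c) = (17 + c) + (-8 + 1)*(2*c) = (17 + c) - 14*c = 17 - 13*c)
g(-64, 133) - (N - 1*(-21563)) = (17 - 13*133) - (7137/24406 - 1*(-21563)) = (17 - 1729) - (7137/24406 + 21563) = -1712 - 1*526273715/24406 = -1712 - 526273715/24406 = -568056787/24406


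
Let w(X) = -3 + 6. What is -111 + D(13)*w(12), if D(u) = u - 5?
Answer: -87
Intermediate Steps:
w(X) = 3
D(u) = -5 + u
-111 + D(13)*w(12) = -111 + (-5 + 13)*3 = -111 + 8*3 = -111 + 24 = -87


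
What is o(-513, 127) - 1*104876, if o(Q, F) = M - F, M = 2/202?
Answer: -10605302/101 ≈ -1.0500e+5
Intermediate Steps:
M = 1/101 (M = 2*(1/202) = 1/101 ≈ 0.0099010)
o(Q, F) = 1/101 - F
o(-513, 127) - 1*104876 = (1/101 - 1*127) - 1*104876 = (1/101 - 127) - 104876 = -12826/101 - 104876 = -10605302/101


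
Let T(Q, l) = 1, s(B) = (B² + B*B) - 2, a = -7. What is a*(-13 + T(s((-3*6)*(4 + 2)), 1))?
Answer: 84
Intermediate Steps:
s(B) = -2 + 2*B² (s(B) = (B² + B²) - 2 = 2*B² - 2 = -2 + 2*B²)
a*(-13 + T(s((-3*6)*(4 + 2)), 1)) = -7*(-13 + 1) = -7*(-12) = 84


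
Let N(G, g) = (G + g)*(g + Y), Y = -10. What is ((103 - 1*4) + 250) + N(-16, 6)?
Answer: 389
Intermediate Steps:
N(G, g) = (-10 + g)*(G + g) (N(G, g) = (G + g)*(g - 10) = (G + g)*(-10 + g) = (-10 + g)*(G + g))
((103 - 1*4) + 250) + N(-16, 6) = ((103 - 1*4) + 250) + (6**2 - 10*(-16) - 10*6 - 16*6) = ((103 - 4) + 250) + (36 + 160 - 60 - 96) = (99 + 250) + 40 = 349 + 40 = 389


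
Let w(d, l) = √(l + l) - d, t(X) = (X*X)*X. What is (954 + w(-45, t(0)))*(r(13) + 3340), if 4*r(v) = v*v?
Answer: 13515471/4 ≈ 3.3789e+6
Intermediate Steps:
r(v) = v²/4 (r(v) = (v*v)/4 = v²/4)
t(X) = X³ (t(X) = X²*X = X³)
w(d, l) = -d + √2*√l (w(d, l) = √(2*l) - d = √2*√l - d = -d + √2*√l)
(954 + w(-45, t(0)))*(r(13) + 3340) = (954 + (-1*(-45) + √2*√(0³)))*((¼)*13² + 3340) = (954 + (45 + √2*√0))*((¼)*169 + 3340) = (954 + (45 + √2*0))*(169/4 + 3340) = (954 + (45 + 0))*(13529/4) = (954 + 45)*(13529/4) = 999*(13529/4) = 13515471/4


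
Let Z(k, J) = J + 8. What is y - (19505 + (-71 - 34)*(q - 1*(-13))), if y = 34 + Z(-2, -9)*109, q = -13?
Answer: -19580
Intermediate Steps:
Z(k, J) = 8 + J
y = -75 (y = 34 + (8 - 9)*109 = 34 - 1*109 = 34 - 109 = -75)
y - (19505 + (-71 - 34)*(q - 1*(-13))) = -75 - (19505 + (-71 - 34)*(-13 - 1*(-13))) = -75 - (19505 - 105*(-13 + 13)) = -75 - (19505 - 105*0) = -75 - (19505 + 0) = -75 - 1*19505 = -75 - 19505 = -19580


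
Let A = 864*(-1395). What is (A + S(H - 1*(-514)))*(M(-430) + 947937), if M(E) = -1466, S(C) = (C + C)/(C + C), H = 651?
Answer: -1140761620409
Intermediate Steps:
S(C) = 1 (S(C) = (2*C)/((2*C)) = (2*C)*(1/(2*C)) = 1)
A = -1205280
(A + S(H - 1*(-514)))*(M(-430) + 947937) = (-1205280 + 1)*(-1466 + 947937) = -1205279*946471 = -1140761620409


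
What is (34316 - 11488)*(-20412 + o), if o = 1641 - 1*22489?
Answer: -941883280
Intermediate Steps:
o = -20848 (o = 1641 - 22489 = -20848)
(34316 - 11488)*(-20412 + o) = (34316 - 11488)*(-20412 - 20848) = 22828*(-41260) = -941883280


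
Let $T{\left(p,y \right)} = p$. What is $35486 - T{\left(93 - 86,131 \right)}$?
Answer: $35479$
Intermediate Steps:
$35486 - T{\left(93 - 86,131 \right)} = 35486 - \left(93 - 86\right) = 35486 - 7 = 35479$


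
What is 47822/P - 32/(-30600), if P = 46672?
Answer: 91552919/89260200 ≈ 1.0257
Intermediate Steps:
47822/P - 32/(-30600) = 47822/46672 - 32/(-30600) = 47822*(1/46672) - 32*(-1/30600) = 23911/23336 + 4/3825 = 91552919/89260200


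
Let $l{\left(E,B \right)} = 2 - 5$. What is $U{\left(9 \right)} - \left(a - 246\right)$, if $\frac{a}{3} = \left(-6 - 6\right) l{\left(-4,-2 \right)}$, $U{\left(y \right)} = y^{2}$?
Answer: $219$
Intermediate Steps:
$l{\left(E,B \right)} = -3$
$a = 108$ ($a = 3 \left(-6 - 6\right) \left(-3\right) = 3 \left(\left(-12\right) \left(-3\right)\right) = 3 \cdot 36 = 108$)
$U{\left(9 \right)} - \left(a - 246\right) = 9^{2} - \left(108 - 246\right) = 81 - \left(108 - 246\right) = 81 - -138 = 81 + 138 = 219$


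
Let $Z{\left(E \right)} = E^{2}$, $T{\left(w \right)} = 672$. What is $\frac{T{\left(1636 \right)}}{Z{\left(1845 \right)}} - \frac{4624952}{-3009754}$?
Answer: $\frac{2624245797748}{1707546309975} \approx 1.5369$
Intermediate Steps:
$\frac{T{\left(1636 \right)}}{Z{\left(1845 \right)}} - \frac{4624952}{-3009754} = \frac{672}{1845^{2}} - \frac{4624952}{-3009754} = \frac{672}{3404025} - - \frac{2312476}{1504877} = 672 \cdot \frac{1}{3404025} + \frac{2312476}{1504877} = \frac{224}{1134675} + \frac{2312476}{1504877} = \frac{2624245797748}{1707546309975}$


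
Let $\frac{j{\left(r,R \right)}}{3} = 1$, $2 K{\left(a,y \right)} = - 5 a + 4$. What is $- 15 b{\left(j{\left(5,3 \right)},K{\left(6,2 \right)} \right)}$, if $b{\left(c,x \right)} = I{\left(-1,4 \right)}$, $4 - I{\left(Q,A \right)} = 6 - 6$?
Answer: $-60$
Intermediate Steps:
$I{\left(Q,A \right)} = 4$ ($I{\left(Q,A \right)} = 4 - \left(6 - 6\right) = 4 - 0 = 4 + 0 = 4$)
$K{\left(a,y \right)} = 2 - \frac{5 a}{2}$ ($K{\left(a,y \right)} = \frac{- 5 a + 4}{2} = \frac{4 - 5 a}{2} = 2 - \frac{5 a}{2}$)
$j{\left(r,R \right)} = 3$ ($j{\left(r,R \right)} = 3 \cdot 1 = 3$)
$b{\left(c,x \right)} = 4$
$- 15 b{\left(j{\left(5,3 \right)},K{\left(6,2 \right)} \right)} = \left(-15\right) 4 = -60$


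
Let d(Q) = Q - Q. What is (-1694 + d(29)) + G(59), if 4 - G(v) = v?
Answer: -1749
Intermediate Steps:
G(v) = 4 - v
d(Q) = 0
(-1694 + d(29)) + G(59) = (-1694 + 0) + (4 - 1*59) = -1694 + (4 - 59) = -1694 - 55 = -1749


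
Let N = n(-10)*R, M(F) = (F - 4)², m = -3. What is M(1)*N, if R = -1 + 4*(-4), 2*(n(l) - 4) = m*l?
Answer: -2907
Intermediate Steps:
n(l) = 4 - 3*l/2 (n(l) = 4 + (-3*l)/2 = 4 - 3*l/2)
M(F) = (-4 + F)²
R = -17 (R = -1 - 16 = -17)
N = -323 (N = (4 - 3/2*(-10))*(-17) = (4 + 15)*(-17) = 19*(-17) = -323)
M(1)*N = (-4 + 1)²*(-323) = (-3)²*(-323) = 9*(-323) = -2907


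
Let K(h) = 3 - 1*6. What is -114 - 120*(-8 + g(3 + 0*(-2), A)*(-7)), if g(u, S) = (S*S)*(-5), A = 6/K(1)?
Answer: -15954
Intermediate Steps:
K(h) = -3 (K(h) = 3 - 6 = -3)
A = -2 (A = 6/(-3) = 6*(-⅓) = -2)
g(u, S) = -5*S² (g(u, S) = S²*(-5) = -5*S²)
-114 - 120*(-8 + g(3 + 0*(-2), A)*(-7)) = -114 - 120*(-8 - 5*(-2)²*(-7)) = -114 - 120*(-8 - 5*4*(-7)) = -114 - 120*(-8 - 20*(-7)) = -114 - 120*(-8 + 140) = -114 - 120*132 = -114 - 15840 = -15954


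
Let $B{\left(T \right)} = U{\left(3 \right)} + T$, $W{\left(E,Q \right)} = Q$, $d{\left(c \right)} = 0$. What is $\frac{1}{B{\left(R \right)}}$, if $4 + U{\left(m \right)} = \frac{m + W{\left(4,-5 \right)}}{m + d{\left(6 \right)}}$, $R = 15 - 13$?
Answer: $- \frac{3}{8} \approx -0.375$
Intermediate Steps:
$R = 2$ ($R = 15 - 13 = 2$)
$U{\left(m \right)} = -4 + \frac{-5 + m}{m}$ ($U{\left(m \right)} = -4 + \frac{m - 5}{m + 0} = -4 + \frac{-5 + m}{m}$)
$B{\left(T \right)} = - \frac{14}{3} + T$ ($B{\left(T \right)} = \left(-3 - \frac{5}{3}\right) + T = - \frac{14}{3} + T$)
$\frac{1}{B{\left(R \right)}} = \frac{1}{- \frac{14}{3} + 2} = \frac{1}{- \frac{8}{3}} = - \frac{3}{8}$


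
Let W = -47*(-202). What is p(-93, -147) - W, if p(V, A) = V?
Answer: -9587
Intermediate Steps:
W = 9494
p(-93, -147) - W = -93 - 1*9494 = -93 - 9494 = -9587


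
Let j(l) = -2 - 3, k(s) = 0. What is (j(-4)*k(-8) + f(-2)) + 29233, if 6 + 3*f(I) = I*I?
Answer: 87697/3 ≈ 29232.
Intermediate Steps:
j(l) = -5
f(I) = -2 + I²/3 (f(I) = -2 + (I*I)/3 = -2 + I²/3)
(j(-4)*k(-8) + f(-2)) + 29233 = (-5*0 + (-2 + (⅓)*(-2)²)) + 29233 = (0 + (-2 + (⅓)*4)) + 29233 = (0 + (-2 + 4/3)) + 29233 = (0 - ⅔) + 29233 = -⅔ + 29233 = 87697/3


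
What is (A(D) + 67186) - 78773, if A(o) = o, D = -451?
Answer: -12038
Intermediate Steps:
(A(D) + 67186) - 78773 = (-451 + 67186) - 78773 = 66735 - 78773 = -12038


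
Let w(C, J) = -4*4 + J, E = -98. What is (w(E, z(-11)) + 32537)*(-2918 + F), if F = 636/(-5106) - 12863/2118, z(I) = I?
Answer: -85674036114475/901209 ≈ -9.5066e+7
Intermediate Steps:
w(C, J) = -16 + J
F = -11170921/1802418 (F = 636*(-1/5106) - 12863*1/2118 = -106/851 - 12863/2118 = -11170921/1802418 ≈ -6.1977)
(w(E, z(-11)) + 32537)*(-2918 + F) = ((-16 - 11) + 32537)*(-2918 - 11170921/1802418) = (-27 + 32537)*(-5270626645/1802418) = 32510*(-5270626645/1802418) = -85674036114475/901209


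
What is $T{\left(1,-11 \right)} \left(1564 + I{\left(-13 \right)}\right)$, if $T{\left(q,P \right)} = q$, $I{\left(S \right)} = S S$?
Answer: $1733$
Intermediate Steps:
$I{\left(S \right)} = S^{2}$
$T{\left(1,-11 \right)} \left(1564 + I{\left(-13 \right)}\right) = 1 \left(1564 + \left(-13\right)^{2}\right) = 1 \left(1564 + 169\right) = 1 \cdot 1733 = 1733$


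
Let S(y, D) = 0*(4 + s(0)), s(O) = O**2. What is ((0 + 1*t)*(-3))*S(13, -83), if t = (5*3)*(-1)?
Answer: 0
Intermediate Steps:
t = -15 (t = 15*(-1) = -15)
S(y, D) = 0 (S(y, D) = 0*(4 + 0**2) = 0*(4 + 0) = 0*4 = 0)
((0 + 1*t)*(-3))*S(13, -83) = ((0 + 1*(-15))*(-3))*0 = ((0 - 15)*(-3))*0 = -15*(-3)*0 = 45*0 = 0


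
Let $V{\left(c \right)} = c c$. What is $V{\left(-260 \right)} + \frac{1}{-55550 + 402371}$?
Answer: $\frac{23445099601}{346821} \approx 67600.0$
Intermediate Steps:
$V{\left(c \right)} = c^{2}$
$V{\left(-260 \right)} + \frac{1}{-55550 + 402371} = \left(-260\right)^{2} + \frac{1}{-55550 + 402371} = 67600 + \frac{1}{346821} = \frac{23445099601}{346821}$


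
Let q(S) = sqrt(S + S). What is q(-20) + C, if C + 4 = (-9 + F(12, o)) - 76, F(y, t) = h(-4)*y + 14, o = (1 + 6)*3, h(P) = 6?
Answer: -3 + 2*I*sqrt(10) ≈ -3.0 + 6.3246*I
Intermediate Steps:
q(S) = sqrt(2)*sqrt(S) (q(S) = sqrt(2*S) = sqrt(2)*sqrt(S))
o = 21 (o = 7*3 = 21)
F(y, t) = 14 + 6*y (F(y, t) = 6*y + 14 = 14 + 6*y)
C = -3 (C = -4 + ((-9 + (14 + 6*12)) - 76) = -4 + ((-9 + (14 + 72)) - 76) = -4 + ((-9 + 86) - 76) = -4 + (77 - 76) = -4 + 1 = -3)
q(-20) + C = sqrt(2)*sqrt(-20) - 3 = sqrt(2)*(2*I*sqrt(5)) - 3 = 2*I*sqrt(10) - 3 = -3 + 2*I*sqrt(10)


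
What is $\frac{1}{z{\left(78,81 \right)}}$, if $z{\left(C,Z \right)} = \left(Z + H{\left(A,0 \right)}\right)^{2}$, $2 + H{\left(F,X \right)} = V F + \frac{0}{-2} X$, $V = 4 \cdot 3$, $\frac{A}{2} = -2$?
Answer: $\frac{1}{961} \approx 0.0010406$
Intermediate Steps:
$A = -4$ ($A = 2 \left(-2\right) = -4$)
$V = 12$
$H{\left(F,X \right)} = -2 + 12 F$ ($H{\left(F,X \right)} = -2 + \left(12 F + \frac{0}{-2} X\right) = -2 + \left(12 F + 0 \left(- \frac{1}{2}\right) X\right) = -2 + \left(12 F + 0 X\right) = -2 + \left(12 F + 0\right) = -2 + 12 F$)
$z{\left(C,Z \right)} = \left(-50 + Z\right)^{2}$ ($z{\left(C,Z \right)} = \left(Z + \left(-2 + 12 \left(-4\right)\right)\right)^{2} = \left(Z - 50\right)^{2} = \left(-50 + Z\right)^{2}$)
$\frac{1}{z{\left(78,81 \right)}} = \frac{1}{\left(-50 + 81\right)^{2}} = \frac{1}{31^{2}} = \frac{1}{961}$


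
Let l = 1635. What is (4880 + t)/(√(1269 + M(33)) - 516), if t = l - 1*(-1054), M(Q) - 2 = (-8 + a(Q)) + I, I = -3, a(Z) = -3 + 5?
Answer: -1952802/132497 - 7569*√1262/264994 ≈ -15.753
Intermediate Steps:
a(Z) = 2
M(Q) = -7 (M(Q) = 2 + ((-8 + 2) - 3) = 2 + (-6 - 3) = 2 - 9 = -7)
t = 2689 (t = 1635 - 1*(-1054) = 1635 + 1054 = 2689)
(4880 + t)/(√(1269 + M(33)) - 516) = (4880 + 2689)/(√(1269 - 7) - 516) = 7569/(√1262 - 516) = 7569/(-516 + √1262)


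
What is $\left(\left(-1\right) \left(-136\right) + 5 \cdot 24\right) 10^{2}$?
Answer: $25600$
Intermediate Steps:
$\left(\left(-1\right) \left(-136\right) + 5 \cdot 24\right) 10^{2} = \left(136 + 120\right) 100 = 256 \cdot 100 = 25600$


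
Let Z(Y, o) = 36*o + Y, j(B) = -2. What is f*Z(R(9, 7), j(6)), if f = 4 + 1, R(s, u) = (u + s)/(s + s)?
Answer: -3200/9 ≈ -355.56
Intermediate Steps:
R(s, u) = (s + u)/(2*s) (R(s, u) = (s + u)/((2*s)) = (s + u)*(1/(2*s)) = (s + u)/(2*s))
Z(Y, o) = Y + 36*o
f = 5
f*Z(R(9, 7), j(6)) = 5*((½)*(9 + 7)/9 + 36*(-2)) = 5*((½)*(⅑)*16 - 72) = 5*(8/9 - 72) = 5*(-640/9) = -3200/9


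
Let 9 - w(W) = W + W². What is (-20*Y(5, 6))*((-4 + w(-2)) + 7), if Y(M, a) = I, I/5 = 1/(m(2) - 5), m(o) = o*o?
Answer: 1000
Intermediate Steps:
m(o) = o²
w(W) = 9 - W - W² (w(W) = 9 - (W + W²) = 9 + (-W - W²) = 9 - W - W²)
I = -5 (I = 5/(2² - 5) = 5/(4 - 5) = 5/(-1) = 5*(-1) = -5)
Y(M, a) = -5
(-20*Y(5, 6))*((-4 + w(-2)) + 7) = (-20*(-5))*((-4 + (9 - 1*(-2) - 1*(-2)²)) + 7) = 100*((-4 + (9 + 2 - 1*4)) + 7) = 100*((-4 + (9 + 2 - 4)) + 7) = 100*((-4 + 7) + 7) = 100*(3 + 7) = 100*10 = 1000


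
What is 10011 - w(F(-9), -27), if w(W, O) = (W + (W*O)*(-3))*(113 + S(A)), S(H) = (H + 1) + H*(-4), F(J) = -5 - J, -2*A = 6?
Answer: -30333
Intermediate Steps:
A = -3 (A = -½*6 = -3)
S(H) = 1 - 3*H (S(H) = (1 + H) - 4*H = 1 - 3*H)
w(W, O) = 123*W - 369*O*W (w(W, O) = (W + (W*O)*(-3))*(113 + (1 - 3*(-3))) = (W + (O*W)*(-3))*(113 + (1 + 9)) = (W - 3*O*W)*(113 + 10) = (W - 3*O*W)*123 = 123*W - 369*O*W)
10011 - w(F(-9), -27) = 10011 - 123*(-5 - 1*(-9))*(1 - 3*(-27)) = 10011 - 123*(-5 + 9)*(1 + 81) = 10011 - 123*4*82 = 10011 - 1*40344 = 10011 - 40344 = -30333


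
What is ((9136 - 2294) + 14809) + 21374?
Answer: 43025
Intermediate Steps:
((9136 - 2294) + 14809) + 21374 = (6842 + 14809) + 21374 = 21651 + 21374 = 43025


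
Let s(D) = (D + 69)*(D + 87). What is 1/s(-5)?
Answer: 1/5248 ≈ 0.00019055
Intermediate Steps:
s(D) = (69 + D)*(87 + D)
1/s(-5) = 1/(6003 + (-5)**2 + 156*(-5)) = 1/(6003 + 25 - 780) = 1/5248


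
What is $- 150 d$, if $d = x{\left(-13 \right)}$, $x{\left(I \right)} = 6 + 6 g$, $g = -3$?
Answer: $1800$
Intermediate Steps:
$x{\left(I \right)} = -12$ ($x{\left(I \right)} = 6 + 6 \left(-3\right) = 6 - 18 = -12$)
$d = -12$
$- 150 d = \left(-150\right) \left(-12\right) = 1800$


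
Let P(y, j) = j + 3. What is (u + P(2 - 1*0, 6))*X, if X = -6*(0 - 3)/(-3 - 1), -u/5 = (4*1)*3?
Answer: 459/2 ≈ 229.50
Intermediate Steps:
P(y, j) = 3 + j
u = -60 (u = -5*4*1*3 = -20*3 = -5*12 = -60)
X = -9/2 (X = -(-18)/(-4) = -(-18)*(-1)/4 = -6*¾ = -9/2 ≈ -4.5000)
(u + P(2 - 1*0, 6))*X = (-60 + (3 + 6))*(-9/2) = (-60 + 9)*(-9/2) = -51*(-9/2) = 459/2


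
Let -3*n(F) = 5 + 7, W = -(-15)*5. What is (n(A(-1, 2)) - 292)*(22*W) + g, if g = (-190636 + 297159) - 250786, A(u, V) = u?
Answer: -632663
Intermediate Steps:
W = 75 (W = -3*(-25) = 75)
g = -144263 (g = 106523 - 250786 = -144263)
n(F) = -4 (n(F) = -(5 + 7)/3 = -1/3*12 = -4)
(n(A(-1, 2)) - 292)*(22*W) + g = (-4 - 292)*(22*75) - 144263 = -296*1650 - 144263 = -488400 - 144263 = -632663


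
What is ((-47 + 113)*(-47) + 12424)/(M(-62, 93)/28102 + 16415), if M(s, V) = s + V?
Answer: 261966844/461294361 ≈ 0.56789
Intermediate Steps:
M(s, V) = V + s
((-47 + 113)*(-47) + 12424)/(M(-62, 93)/28102 + 16415) = ((-47 + 113)*(-47) + 12424)/((93 - 62)/28102 + 16415) = (66*(-47) + 12424)/(31*(1/28102) + 16415) = (-3102 + 12424)/(31/28102 + 16415) = 9322/(461294361/28102) = 9322*(28102/461294361) = 261966844/461294361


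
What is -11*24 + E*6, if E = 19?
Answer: -150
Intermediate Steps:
-11*24 + E*6 = -11*24 + 19*6 = -264 + 114 = -150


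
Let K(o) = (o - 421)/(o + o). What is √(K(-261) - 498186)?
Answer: I*√3770759945/87 ≈ 705.82*I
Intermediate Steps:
K(o) = (-421 + o)/(2*o) (K(o) = (-421 + o)/((2*o)) = (-421 + o)*(1/(2*o)) = (-421 + o)/(2*o))
√(K(-261) - 498186) = √((½)*(-421 - 261)/(-261) - 498186) = √((½)*(-1/261)*(-682) - 498186) = √(341/261 - 498186) = √(-130026205/261) = I*√3770759945/87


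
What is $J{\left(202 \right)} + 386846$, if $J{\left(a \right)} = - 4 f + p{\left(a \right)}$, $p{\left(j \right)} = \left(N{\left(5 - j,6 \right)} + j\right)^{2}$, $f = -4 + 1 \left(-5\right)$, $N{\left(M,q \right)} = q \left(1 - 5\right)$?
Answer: $418566$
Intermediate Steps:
$N{\left(M,q \right)} = - 4 q$ ($N{\left(M,q \right)} = q \left(-4\right) = - 4 q$)
$f = -9$ ($f = -4 - 5 = -9$)
$p{\left(j \right)} = \left(-24 + j\right)^{2}$ ($p{\left(j \right)} = \left(\left(-4\right) 6 + j\right)^{2} = \left(-24 + j\right)^{2}$)
$J{\left(a \right)} = 36 + \left(-24 + a\right)^{2}$ ($J{\left(a \right)} = \left(-4\right) \left(-9\right) + \left(-24 + a\right)^{2} = 36 + \left(-24 + a\right)^{2}$)
$J{\left(202 \right)} + 386846 = \left(36 + \left(-24 + 202\right)^{2}\right) + 386846 = \left(36 + 178^{2}\right) + 386846 = \left(36 + 31684\right) + 386846 = 31720 + 386846 = 418566$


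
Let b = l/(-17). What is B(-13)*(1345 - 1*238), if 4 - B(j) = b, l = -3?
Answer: 71955/17 ≈ 4232.6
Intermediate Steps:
b = 3/17 (b = -3/(-17) = -3*(-1/17) = 3/17 ≈ 0.17647)
B(j) = 65/17 (B(j) = 4 - 1*3/17 = 4 - 3/17 = 65/17)
B(-13)*(1345 - 1*238) = 65*(1345 - 1*238)/17 = 65*(1345 - 238)/17 = (65/17)*1107 = 71955/17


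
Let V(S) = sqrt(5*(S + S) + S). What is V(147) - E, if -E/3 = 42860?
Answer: 128580 + 7*sqrt(33) ≈ 1.2862e+5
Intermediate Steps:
E = -128580 (E = -3*42860 = -128580)
V(S) = sqrt(11)*sqrt(S) (V(S) = sqrt(5*(2*S) + S) = sqrt(10*S + S) = sqrt(11*S) = sqrt(11)*sqrt(S))
V(147) - E = sqrt(11)*sqrt(147) - 1*(-128580) = sqrt(11)*(7*sqrt(3)) + 128580 = 7*sqrt(33) + 128580 = 128580 + 7*sqrt(33)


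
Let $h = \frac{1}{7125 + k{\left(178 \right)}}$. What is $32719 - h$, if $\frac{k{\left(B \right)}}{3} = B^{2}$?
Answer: $\frac{3343129262}{102177} \approx 32719.0$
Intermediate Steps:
$k{\left(B \right)} = 3 B^{2}$
$h = \frac{1}{102177}$ ($h = \frac{1}{7125 + 3 \cdot 178^{2}} = \frac{1}{7125 + 3 \cdot 31684} = \frac{1}{7125 + 95052} = \frac{1}{102177} \approx 9.7869 \cdot 10^{-6}$)
$32719 - h = 32719 - \frac{1}{102177} = \frac{3343129262}{102177}$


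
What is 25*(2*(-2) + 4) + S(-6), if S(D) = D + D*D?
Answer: 30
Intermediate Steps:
S(D) = D + D²
25*(2*(-2) + 4) + S(-6) = 25*(2*(-2) + 4) - 6*(1 - 6) = 25*(-4 + 4) - 6*(-5) = 25*0 + 30 = 0 + 30 = 30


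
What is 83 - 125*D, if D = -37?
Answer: 4708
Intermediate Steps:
83 - 125*D = 83 - 125*(-37) = 83 + 4625 = 4708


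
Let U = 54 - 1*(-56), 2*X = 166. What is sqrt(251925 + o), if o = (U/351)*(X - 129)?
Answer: sqrt(3448403985)/117 ≈ 501.91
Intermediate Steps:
X = 83 (X = (1/2)*166 = 83)
U = 110 (U = 54 + 56 = 110)
o = -5060/351 (o = (110/351)*(83 - 129) = (110*(1/351))*(-46) = (110/351)*(-46) = -5060/351 ≈ -14.416)
sqrt(251925 + o) = sqrt(251925 - 5060/351) = sqrt(88420615/351) = sqrt(3448403985)/117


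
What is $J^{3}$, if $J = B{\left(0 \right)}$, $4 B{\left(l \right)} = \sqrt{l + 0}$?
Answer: $0$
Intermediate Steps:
$B{\left(l \right)} = \frac{\sqrt{l}}{4}$ ($B{\left(l \right)} = \frac{\sqrt{l + 0}}{4} = \frac{\sqrt{l}}{4}$)
$J = 0$ ($J = \frac{\sqrt{0}}{4} = \frac{1}{4} \cdot 0 = 0$)
$J^{3} = 0^{3} = 0$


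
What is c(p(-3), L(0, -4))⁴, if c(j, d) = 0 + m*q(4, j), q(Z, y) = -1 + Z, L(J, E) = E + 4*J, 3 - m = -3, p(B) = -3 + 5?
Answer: 104976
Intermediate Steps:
p(B) = 2
m = 6 (m = 3 - 1*(-3) = 3 + 3 = 6)
c(j, d) = 18 (c(j, d) = 0 + 6*(-1 + 4) = 0 + 6*3 = 0 + 18 = 18)
c(p(-3), L(0, -4))⁴ = 18⁴ = 104976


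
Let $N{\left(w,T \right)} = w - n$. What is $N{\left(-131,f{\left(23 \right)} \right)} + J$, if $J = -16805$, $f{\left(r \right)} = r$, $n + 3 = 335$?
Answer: $-17268$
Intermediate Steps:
$n = 332$ ($n = -3 + 335 = 332$)
$N{\left(w,T \right)} = -332 + w$ ($N{\left(w,T \right)} = w - 332 = -332 + w$)
$N{\left(-131,f{\left(23 \right)} \right)} + J = \left(-332 - 131\right) - 16805 = -463 - 16805 = -17268$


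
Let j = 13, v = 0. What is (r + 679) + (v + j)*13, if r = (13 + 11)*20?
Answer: 1328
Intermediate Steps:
r = 480 (r = 24*20 = 480)
(r + 679) + (v + j)*13 = (480 + 679) + (0 + 13)*13 = 1159 + 13*13 = 1159 + 169 = 1328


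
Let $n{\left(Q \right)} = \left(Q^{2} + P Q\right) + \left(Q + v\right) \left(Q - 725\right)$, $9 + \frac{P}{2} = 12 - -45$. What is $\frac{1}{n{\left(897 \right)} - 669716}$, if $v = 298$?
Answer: $\frac{1}{426545} \approx 2.3444 \cdot 10^{-6}$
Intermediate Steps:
$P = 96$ ($P = -18 + 2 \left(12 - -45\right) = -18 + 2 \left(12 + 45\right) = -18 + 2 \cdot 57 = -18 + 114 = 96$)
$n{\left(Q \right)} = Q^{2} + 96 Q + \left(-725 + Q\right) \left(298 + Q\right)$ ($n{\left(Q \right)} = \left(Q^{2} + 96 Q\right) + \left(Q + 298\right) \left(Q - 725\right) = \left(Q^{2} + 96 Q\right) + \left(298 + Q\right) \left(-725 + Q\right) = \left(Q^{2} + 96 Q\right) + \left(-725 + Q\right) \left(298 + Q\right) = Q^{2} + 96 Q + \left(-725 + Q\right) \left(298 + Q\right)$)
$\frac{1}{n{\left(897 \right)} - 669716} = \frac{1}{\left(-216050 - 296907 + 2 \cdot 897^{2}\right) - 669716} = \frac{1}{\left(-216050 - 296907 + 2 \cdot 804609\right) - 669716} = \frac{1}{\left(-216050 - 296907 + 1609218\right) - 669716} = \frac{1}{1096261 - 669716} = \frac{1}{426545}$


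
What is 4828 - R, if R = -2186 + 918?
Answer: 6096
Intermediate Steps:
R = -1268
4828 - R = 4828 - 1*(-1268) = 4828 + 1268 = 6096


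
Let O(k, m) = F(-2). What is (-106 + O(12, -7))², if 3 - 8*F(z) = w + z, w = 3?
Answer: 178929/16 ≈ 11183.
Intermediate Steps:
F(z) = -z/8 (F(z) = 3/8 - (3 + z)/8 = 3/8 + (-3/8 - z/8) = -z/8)
O(k, m) = ¼ (O(k, m) = -⅛*(-2) = ¼)
(-106 + O(12, -7))² = (-106 + ¼)² = (-423/4)² = 178929/16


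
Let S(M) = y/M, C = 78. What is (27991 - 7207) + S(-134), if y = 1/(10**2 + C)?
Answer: 495739967/23852 ≈ 20784.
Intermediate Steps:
y = 1/178 (y = 1/(10**2 + 78) = 1/(100 + 78) = 1/178 ≈ 0.0056180)
S(M) = 1/(178*M)
(27991 - 7207) + S(-134) = (27991 - 7207) + (1/178)/(-134) = 20784 + (1/178)*(-1/134) = 20784 - 1/23852 = 495739967/23852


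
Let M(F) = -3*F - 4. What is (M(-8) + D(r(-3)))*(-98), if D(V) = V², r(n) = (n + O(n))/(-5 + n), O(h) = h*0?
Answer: -63161/32 ≈ -1973.8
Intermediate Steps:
O(h) = 0
r(n) = n/(-5 + n) (r(n) = (n + 0)/(-5 + n) = n/(-5 + n))
M(F) = -4 - 3*F
(M(-8) + D(r(-3)))*(-98) = ((-4 - 3*(-8)) + (-3/(-5 - 3))²)*(-98) = ((-4 + 24) + (-3/(-8))²)*(-98) = (20 + (-3*(-⅛))²)*(-98) = (20 + (3/8)²)*(-98) = (20 + 9/64)*(-98) = (1289/64)*(-98) = -63161/32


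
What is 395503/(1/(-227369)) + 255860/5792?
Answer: -130211576022971/1448 ≈ -8.9925e+10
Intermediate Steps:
395503/(1/(-227369)) + 255860/5792 = 395503/(-1/227369) + 255860*(1/5792) = 395503*(-227369) + 63965/1448 = -89925121607 + 63965/1448 = -130211576022971/1448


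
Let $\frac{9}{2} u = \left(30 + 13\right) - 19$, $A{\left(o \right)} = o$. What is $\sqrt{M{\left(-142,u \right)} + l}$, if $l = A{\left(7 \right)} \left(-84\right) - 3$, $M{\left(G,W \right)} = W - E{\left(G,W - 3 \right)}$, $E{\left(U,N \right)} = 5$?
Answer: $\frac{2 i \sqrt{1329}}{3} \approx 24.304 i$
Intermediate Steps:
$u = \frac{16}{3}$ ($u = \frac{2 \left(\left(30 + 13\right) - 19\right)}{9} = \frac{2 \left(43 - 19\right)}{9} = \frac{2}{9} \cdot 24 = \frac{16}{3} \approx 5.3333$)
$M{\left(G,W \right)} = -5 + W$ ($M{\left(G,W \right)} = W - 5 = -5 + W$)
$l = -591$ ($l = 7 \left(-84\right) - 3 = -588 - 3 = -591$)
$\sqrt{M{\left(-142,u \right)} + l} = \sqrt{\left(-5 + \frac{16}{3}\right) - 591} = \sqrt{\frac{1}{3} - 591} = \sqrt{- \frac{1772}{3}} = \frac{2 i \sqrt{1329}}{3}$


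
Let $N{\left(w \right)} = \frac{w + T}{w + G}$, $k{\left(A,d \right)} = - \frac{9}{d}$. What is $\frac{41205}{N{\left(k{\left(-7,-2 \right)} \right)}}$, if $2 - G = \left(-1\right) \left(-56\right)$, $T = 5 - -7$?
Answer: $-123615$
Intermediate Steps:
$T = 12$ ($T = 5 + 7 = 12$)
$G = -54$ ($G = 2 - \left(-1\right) \left(-56\right) = 2 - 56 = -54$)
$N{\left(w \right)} = \frac{12 + w}{-54 + w}$ ($N{\left(w \right)} = \frac{w + 12}{w - 54} = \frac{12 + w}{-54 + w}$)
$\frac{41205}{N{\left(k{\left(-7,-2 \right)} \right)}} = \frac{41205}{\frac{1}{-54 - \frac{9}{-2}} \left(12 - \frac{9}{-2}\right)} = \frac{41205}{\frac{1}{-54 - - \frac{9}{2}} \left(12 - - \frac{9}{2}\right)} = \frac{41205}{\frac{1}{-54 + \frac{9}{2}} \left(12 + \frac{9}{2}\right)} = \frac{41205}{\frac{1}{- \frac{99}{2}} \cdot \frac{33}{2}} = \frac{41205}{\left(- \frac{2}{99}\right) \frac{33}{2}} = \frac{41205}{- \frac{1}{3}} = 41205 \left(-3\right) = -123615$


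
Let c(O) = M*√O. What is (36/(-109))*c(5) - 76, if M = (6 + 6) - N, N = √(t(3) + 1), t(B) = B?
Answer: -76 - 360*√5/109 ≈ -83.385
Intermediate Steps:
N = 2 (N = √(3 + 1) = √4 = 2)
M = 10 (M = (6 + 6) - 1*2 = 12 - 2 = 10)
c(O) = 10*√O
(36/(-109))*c(5) - 76 = (36/(-109))*(10*√5) - 76 = (36*(-1/109))*(10*√5) - 76 = -360*√5/109 - 76 = -76 - 360*√5/109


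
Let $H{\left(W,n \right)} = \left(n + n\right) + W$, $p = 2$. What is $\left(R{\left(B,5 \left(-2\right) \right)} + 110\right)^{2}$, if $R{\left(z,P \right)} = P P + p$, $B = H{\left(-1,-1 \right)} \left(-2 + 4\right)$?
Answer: $44944$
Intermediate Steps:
$H{\left(W,n \right)} = W + 2 n$ ($H{\left(W,n \right)} = 2 n + W = W + 2 n$)
$B = -6$ ($B = \left(-1 + 2 \left(-1\right)\right) \left(-2 + 4\right) = \left(-1 - 2\right) 2 = \left(-3\right) 2 = -6$)
$R{\left(z,P \right)} = 2 + P^{2}$ ($R{\left(z,P \right)} = P P + 2 = P^{2} + 2 = 2 + P^{2}$)
$\left(R{\left(B,5 \left(-2\right) \right)} + 110\right)^{2} = \left(\left(2 + \left(5 \left(-2\right)\right)^{2}\right) + 110\right)^{2} = \left(\left(2 + \left(-10\right)^{2}\right) + 110\right)^{2} = \left(\left(2 + 100\right) + 110\right)^{2} = \left(102 + 110\right)^{2} = 212^{2} = 44944$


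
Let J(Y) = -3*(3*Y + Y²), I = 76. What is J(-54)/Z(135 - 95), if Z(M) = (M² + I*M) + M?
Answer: -459/260 ≈ -1.7654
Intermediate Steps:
J(Y) = -9*Y - 3*Y² (J(Y) = -3*(Y² + 3*Y) = -9*Y - 3*Y²)
Z(M) = M² + 77*M (Z(M) = (M² + 76*M) + M = M² + 77*M)
J(-54)/Z(135 - 95) = (-3*(-54)*(3 - 54))/(((135 - 95)*(77 + (135 - 95)))) = (-3*(-54)*(-51))/((40*(77 + 40))) = -8262/(40*117) = -8262/4680 = -8262*1/4680 = -459/260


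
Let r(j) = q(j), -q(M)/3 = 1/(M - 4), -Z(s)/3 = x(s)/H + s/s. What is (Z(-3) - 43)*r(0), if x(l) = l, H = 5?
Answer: -663/20 ≈ -33.150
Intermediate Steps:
Z(s) = -3 - 3*s/5 (Z(s) = -3*(s/5 + s/s) = -3*(s*(⅕) + 1) = -3*(s/5 + 1) = -3*(1 + s/5) = -3 - 3*s/5)
q(M) = -3/(-4 + M) (q(M) = -3/(M - 4) = -3/(-4 + M))
r(j) = -3/(-4 + j)
(Z(-3) - 43)*r(0) = ((-3 - ⅗*(-3)) - 43)*(-3/(-4 + 0)) = ((-3 + 9/5) - 43)*(-3/(-4)) = (-6/5 - 43)*(-3*(-¼)) = -221/5*¾ = -663/20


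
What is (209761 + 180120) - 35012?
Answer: 354869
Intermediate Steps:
(209761 + 180120) - 35012 = 389881 - 35012 = 354869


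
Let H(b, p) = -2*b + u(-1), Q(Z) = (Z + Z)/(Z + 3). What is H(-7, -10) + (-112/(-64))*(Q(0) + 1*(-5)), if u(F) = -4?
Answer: 5/4 ≈ 1.2500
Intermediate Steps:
Q(Z) = 2*Z/(3 + Z) (Q(Z) = (2*Z)/(3 + Z) = 2*Z/(3 + Z))
H(b, p) = -4 - 2*b (H(b, p) = -2*b - 4 = -4 - 2*b)
H(-7, -10) + (-112/(-64))*(Q(0) + 1*(-5)) = (-4 - 2*(-7)) + (-112/(-64))*(2*0/(3 + 0) + 1*(-5)) = (-4 + 14) + (-112*(-1/64))*(2*0/3 - 5) = 10 + 7*(2*0*(⅓) - 5)/4 = 10 + 7*(0 - 5)/4 = 10 + (7/4)*(-5) = 10 - 35/4 = 5/4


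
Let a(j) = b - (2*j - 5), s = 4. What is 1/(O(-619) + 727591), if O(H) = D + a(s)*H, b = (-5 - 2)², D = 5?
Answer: 1/699122 ≈ 1.4304e-6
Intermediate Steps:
b = 49 (b = (-7)² = 49)
a(j) = 54 - 2*j (a(j) = 49 - (2*j - 5) = 49 - (-5 + 2*j) = 49 + (5 - 2*j) = 54 - 2*j)
O(H) = 5 + 46*H (O(H) = 5 + (54 - 2*4)*H = 5 + (54 - 8)*H = 5 + 46*H)
1/(O(-619) + 727591) = 1/((5 + 46*(-619)) + 727591) = 1/((5 - 28474) + 727591) = 1/(-28469 + 727591) = 1/699122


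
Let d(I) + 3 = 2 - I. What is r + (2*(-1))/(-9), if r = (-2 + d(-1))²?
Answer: 38/9 ≈ 4.2222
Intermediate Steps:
d(I) = -1 - I (d(I) = -3 + (2 - I) = -1 - I)
r = 4 (r = (-2 + (-1 - 1*(-1)))² = (-2 + (-1 + 1))² = (-2 + 0)² = (-2)² = 4)
r + (2*(-1))/(-9) = 4 + (2*(-1))/(-9) = 4 - 2*(-⅑) = 4 + 2/9 = 38/9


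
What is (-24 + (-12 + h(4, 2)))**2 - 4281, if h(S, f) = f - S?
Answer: -2837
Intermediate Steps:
(-24 + (-12 + h(4, 2)))**2 - 4281 = (-24 + (-12 + (2 - 1*4)))**2 - 4281 = (-24 + (-12 + (2 - 4)))**2 - 4281 = (-24 + (-12 - 2))**2 - 4281 = (-24 - 14)**2 - 4281 = (-38)**2 - 4281 = 1444 - 4281 = -2837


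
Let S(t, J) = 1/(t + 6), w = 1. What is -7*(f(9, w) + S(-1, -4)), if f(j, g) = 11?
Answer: -392/5 ≈ -78.400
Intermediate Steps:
S(t, J) = 1/(6 + t)
-7*(f(9, w) + S(-1, -4)) = -7*(11 + 1/(6 - 1)) = -7*(11 + 1/5) = -7*(11 + ⅕) = -7*56/5 = -392/5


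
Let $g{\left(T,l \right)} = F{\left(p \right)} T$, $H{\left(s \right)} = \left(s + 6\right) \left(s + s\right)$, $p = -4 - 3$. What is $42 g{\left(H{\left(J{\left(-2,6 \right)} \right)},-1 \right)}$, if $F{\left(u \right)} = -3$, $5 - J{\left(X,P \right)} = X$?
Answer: $-22932$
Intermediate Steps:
$p = -7$ ($p = -4 - 3 = -7$)
$J{\left(X,P \right)} = 5 - X$
$H{\left(s \right)} = 2 s \left(6 + s\right)$ ($H{\left(s \right)} = \left(6 + s\right) 2 s = 2 s \left(6 + s\right)$)
$g{\left(T,l \right)} = - 3 T$
$42 g{\left(H{\left(J{\left(-2,6 \right)} \right)},-1 \right)} = 42 \left(- 3 \cdot 2 \left(5 - -2\right) \left(6 + \left(5 - -2\right)\right)\right) = 42 \left(- 3 \cdot 2 \left(5 + 2\right) \left(6 + \left(5 + 2\right)\right)\right) = 42 \left(- 3 \cdot 2 \cdot 7 \left(6 + 7\right)\right) = 42 \left(- 3 \cdot 2 \cdot 7 \cdot 13\right) = 42 \left(\left(-3\right) 182\right) = 42 \left(-546\right) = -22932$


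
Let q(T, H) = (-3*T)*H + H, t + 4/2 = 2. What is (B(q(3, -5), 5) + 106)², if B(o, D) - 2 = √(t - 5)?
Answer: (108 + I*√5)² ≈ 11659.0 + 482.99*I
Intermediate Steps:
t = 0 (t = -2 + 2 = 0)
q(T, H) = H - 3*H*T (q(T, H) = -3*H*T + H = H - 3*H*T)
B(o, D) = 2 + I*√5 (B(o, D) = 2 + √(0 - 5) = 2 + √(-5) = 2 + I*√5)
(B(q(3, -5), 5) + 106)² = ((2 + I*√5) + 106)² = (108 + I*√5)²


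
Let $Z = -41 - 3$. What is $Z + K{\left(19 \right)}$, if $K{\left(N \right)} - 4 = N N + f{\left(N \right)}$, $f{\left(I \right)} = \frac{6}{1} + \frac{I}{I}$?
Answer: $328$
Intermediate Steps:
$Z = -44$
$f{\left(I \right)} = 7$ ($f{\left(I \right)} = 6 \cdot 1 + 1 = 6 + 1 = 7$)
$K{\left(N \right)} = 11 + N^{2}$ ($K{\left(N \right)} = 4 + \left(N N + 7\right) = 4 + \left(N^{2} + 7\right) = 4 + \left(7 + N^{2}\right) = 11 + N^{2}$)
$Z + K{\left(19 \right)} = -44 + \left(11 + 19^{2}\right) = -44 + \left(11 + 361\right) = -44 + 372 = 328$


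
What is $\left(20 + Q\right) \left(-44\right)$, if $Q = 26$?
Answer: $-2024$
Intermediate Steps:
$\left(20 + Q\right) \left(-44\right) = \left(20 + 26\right) \left(-44\right) = 46 \left(-44\right) = -2024$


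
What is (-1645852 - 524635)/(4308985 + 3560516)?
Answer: -2170487/7869501 ≈ -0.27581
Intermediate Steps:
(-1645852 - 524635)/(4308985 + 3560516) = -2170487/7869501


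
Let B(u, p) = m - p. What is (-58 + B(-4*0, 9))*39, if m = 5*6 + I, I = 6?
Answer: -1209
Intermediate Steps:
m = 36 (m = 5*6 + 6 = 30 + 6 = 36)
B(u, p) = 36 - p
(-58 + B(-4*0, 9))*39 = (-58 + (36 - 1*9))*39 = (-58 + (36 - 9))*39 = (-58 + 27)*39 = -31*39 = -1209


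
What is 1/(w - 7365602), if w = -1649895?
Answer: -1/9015497 ≈ -1.1092e-7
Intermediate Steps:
1/(w - 7365602) = 1/(-1649895 - 7365602) = 1/(-9015497) = -1/9015497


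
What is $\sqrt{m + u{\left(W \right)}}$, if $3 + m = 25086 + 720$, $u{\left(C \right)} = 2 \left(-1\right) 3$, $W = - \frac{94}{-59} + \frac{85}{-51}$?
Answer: $\sqrt{25797} \approx 160.61$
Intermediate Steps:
$W = - \frac{13}{177}$ ($W = \left(-94\right) \left(- \frac{1}{59}\right) + 85 \left(- \frac{1}{51}\right) = \frac{94}{59} - \frac{5}{3} = - \frac{13}{177} \approx -0.073446$)
$u{\left(C \right)} = -6$ ($u{\left(C \right)} = \left(-2\right) 3 = -6$)
$m = 25803$ ($m = -3 + \left(25086 + 720\right) = -3 + 25806 = 25803$)
$\sqrt{m + u{\left(W \right)}} = \sqrt{25803 - 6} = \sqrt{25797}$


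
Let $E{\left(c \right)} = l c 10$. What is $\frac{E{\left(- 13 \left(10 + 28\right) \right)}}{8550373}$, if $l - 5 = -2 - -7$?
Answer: $- \frac{3800}{657721} \approx -0.0057775$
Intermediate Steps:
$l = 10$ ($l = 5 - -5 = 5 + \left(-2 + 7\right) = 5 + 5 = 10$)
$E{\left(c \right)} = 100 c$ ($E{\left(c \right)} = 10 c 10 = 100 c$)
$\frac{E{\left(- 13 \left(10 + 28\right) \right)}}{8550373} = \frac{100 \left(- 13 \left(10 + 28\right)\right)}{8550373} = 100 \left(\left(-13\right) 38\right) \frac{1}{8550373} = 100 \left(-494\right) \frac{1}{8550373} = \left(-49400\right) \frac{1}{8550373} = - \frac{3800}{657721}$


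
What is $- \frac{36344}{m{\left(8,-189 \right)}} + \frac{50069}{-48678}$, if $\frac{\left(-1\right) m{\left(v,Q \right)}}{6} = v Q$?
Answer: $- \frac{3308600}{657153} \approx -5.0347$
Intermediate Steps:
$m{\left(v,Q \right)} = - 6 Q v$ ($m{\left(v,Q \right)} = - 6 v Q = - 6 Q v$)
$- \frac{36344}{m{\left(8,-189 \right)}} + \frac{50069}{-48678} = - \frac{36344}{\left(-6\right) \left(-189\right) 8} + \frac{50069}{-48678} = - \frac{36344}{9072} + 50069 \left(- \frac{1}{48678}\right) = \left(-36344\right) \frac{1}{9072} - \frac{50069}{48678} = - \frac{649}{162} - \frac{50069}{48678} = - \frac{3308600}{657153}$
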